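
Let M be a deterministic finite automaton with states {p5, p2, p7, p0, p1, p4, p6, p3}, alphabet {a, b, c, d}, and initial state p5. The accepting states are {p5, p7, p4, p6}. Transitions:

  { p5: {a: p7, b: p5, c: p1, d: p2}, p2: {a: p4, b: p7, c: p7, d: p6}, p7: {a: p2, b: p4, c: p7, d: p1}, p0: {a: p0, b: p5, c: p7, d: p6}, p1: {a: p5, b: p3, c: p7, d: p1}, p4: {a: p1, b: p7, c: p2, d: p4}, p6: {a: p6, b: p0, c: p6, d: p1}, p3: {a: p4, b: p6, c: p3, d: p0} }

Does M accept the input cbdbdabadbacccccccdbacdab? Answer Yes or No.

start at p5
read 'c': p5 → p1
read 'b': p1 → p3
read 'd': p3 → p0
read 'b': p0 → p5
read 'd': p5 → p2
read 'a': p2 → p4
read 'b': p4 → p7
read 'a': p7 → p2
read 'd': p2 → p6
read 'b': p6 → p0
read 'a': p0 → p0
read 'c': p0 → p7
read 'c': p7 → p7
read 'c': p7 → p7
read 'c': p7 → p7
read 'c': p7 → p7
read 'c': p7 → p7
read 'c': p7 → p7
read 'd': p7 → p1
read 'b': p1 → p3
read 'a': p3 → p4
read 'c': p4 → p2
read 'd': p2 → p6
read 'a': p6 → p6
read 'b': p6 → p0
End state p0 is not accepting.

No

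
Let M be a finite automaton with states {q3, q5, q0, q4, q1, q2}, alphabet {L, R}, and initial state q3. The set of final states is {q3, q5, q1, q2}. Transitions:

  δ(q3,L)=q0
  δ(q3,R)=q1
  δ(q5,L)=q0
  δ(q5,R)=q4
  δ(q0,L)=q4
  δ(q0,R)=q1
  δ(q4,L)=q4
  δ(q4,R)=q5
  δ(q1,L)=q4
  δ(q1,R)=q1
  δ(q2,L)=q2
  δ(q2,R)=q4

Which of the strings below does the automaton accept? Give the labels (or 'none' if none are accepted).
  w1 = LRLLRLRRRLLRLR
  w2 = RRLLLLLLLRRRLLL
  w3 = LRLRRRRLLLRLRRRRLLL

w1

w1: q3 → q0 → q1 → q4 → q4 → q5 → q0 → q1 → q1 → q1 → q4 → q4 → q5 → q0 → q1  → end q1, accepted
w2: q3 → q1 → q1 → q4 → q4 → q4 → q4 → q4 → q4 → q4 → q5 → q4 → q5 → q0 → q4 → q4  → end q4, rejected
w3: q3 → q0 → q1 → q4 → q5 → q4 → q5 → q4 → q4 → q4 → q4 → q5 → q0 → q1 → q1 → q1 → q1 → q4 → q4 → q4  → end q4, rejected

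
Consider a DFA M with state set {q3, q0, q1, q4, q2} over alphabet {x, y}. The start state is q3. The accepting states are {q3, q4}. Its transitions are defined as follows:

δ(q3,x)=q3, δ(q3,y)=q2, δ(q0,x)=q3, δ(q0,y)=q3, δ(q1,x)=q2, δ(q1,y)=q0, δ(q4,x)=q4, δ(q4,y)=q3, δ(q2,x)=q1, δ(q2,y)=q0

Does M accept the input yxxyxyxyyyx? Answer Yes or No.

start at q3
read 'y': q3 → q2
read 'x': q2 → q1
read 'x': q1 → q2
read 'y': q2 → q0
read 'x': q0 → q3
read 'y': q3 → q2
read 'x': q2 → q1
read 'y': q1 → q0
read 'y': q0 → q3
read 'y': q3 → q2
read 'x': q2 → q1
End state q1 is not accepting.

No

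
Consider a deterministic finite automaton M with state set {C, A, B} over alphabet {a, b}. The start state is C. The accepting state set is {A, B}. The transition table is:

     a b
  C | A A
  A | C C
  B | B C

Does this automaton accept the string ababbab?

Yes

Trace: C -a-> A -b-> C -a-> A -b-> C -b-> A -a-> C -b-> A
End state A is accepting.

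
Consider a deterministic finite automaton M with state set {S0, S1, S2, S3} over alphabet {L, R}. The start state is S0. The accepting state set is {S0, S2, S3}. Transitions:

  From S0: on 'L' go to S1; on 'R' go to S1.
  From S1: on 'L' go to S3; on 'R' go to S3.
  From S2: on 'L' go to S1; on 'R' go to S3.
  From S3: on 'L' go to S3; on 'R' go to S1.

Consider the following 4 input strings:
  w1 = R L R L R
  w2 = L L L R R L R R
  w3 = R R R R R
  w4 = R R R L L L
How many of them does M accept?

2

w1: Trace: S0 -R-> S1 -L-> S3 -R-> S1 -L-> S3 -R-> S1  → end S1, rejected
w2: Trace: S0 -L-> S1 -L-> S3 -L-> S3 -R-> S1 -R-> S3 -L-> S3 -R-> S1 -R-> S3  → end S3, accepted
w3: Trace: S0 -R-> S1 -R-> S3 -R-> S1 -R-> S3 -R-> S1  → end S1, rejected
w4: Trace: S0 -R-> S1 -R-> S3 -R-> S1 -L-> S3 -L-> S3 -L-> S3  → end S3, accepted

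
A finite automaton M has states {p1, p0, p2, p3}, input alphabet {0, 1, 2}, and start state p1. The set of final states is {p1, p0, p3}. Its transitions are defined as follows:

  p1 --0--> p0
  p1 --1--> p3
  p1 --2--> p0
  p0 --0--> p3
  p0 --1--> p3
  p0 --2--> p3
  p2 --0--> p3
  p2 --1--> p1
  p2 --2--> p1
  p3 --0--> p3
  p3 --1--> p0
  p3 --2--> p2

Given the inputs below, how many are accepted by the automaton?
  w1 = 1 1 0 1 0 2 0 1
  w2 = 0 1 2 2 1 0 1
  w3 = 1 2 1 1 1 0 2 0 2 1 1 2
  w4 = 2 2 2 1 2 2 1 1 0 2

2

w1: Trace: p1 -1-> p3 -1-> p0 -0-> p3 -1-> p0 -0-> p3 -2-> p2 -0-> p3 -1-> p0  → end p0, accepted
w2: Trace: p1 -0-> p0 -1-> p3 -2-> p2 -2-> p1 -1-> p3 -0-> p3 -1-> p0  → end p0, accepted
w3: Trace: p1 -1-> p3 -2-> p2 -1-> p1 -1-> p3 -1-> p0 -0-> p3 -2-> p2 -0-> p3 -2-> p2 -1-> p1 -1-> p3 -2-> p2  → end p2, rejected
w4: Trace: p1 -2-> p0 -2-> p3 -2-> p2 -1-> p1 -2-> p0 -2-> p3 -1-> p0 -1-> p3 -0-> p3 -2-> p2  → end p2, rejected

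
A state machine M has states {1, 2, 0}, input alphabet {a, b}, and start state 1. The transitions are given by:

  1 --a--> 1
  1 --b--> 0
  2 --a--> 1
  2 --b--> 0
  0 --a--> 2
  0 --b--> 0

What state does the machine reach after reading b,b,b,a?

2

start at 1
read 'b': 1 → 0
read 'b': 0 → 0
read 'b': 0 → 0
read 'a': 0 → 2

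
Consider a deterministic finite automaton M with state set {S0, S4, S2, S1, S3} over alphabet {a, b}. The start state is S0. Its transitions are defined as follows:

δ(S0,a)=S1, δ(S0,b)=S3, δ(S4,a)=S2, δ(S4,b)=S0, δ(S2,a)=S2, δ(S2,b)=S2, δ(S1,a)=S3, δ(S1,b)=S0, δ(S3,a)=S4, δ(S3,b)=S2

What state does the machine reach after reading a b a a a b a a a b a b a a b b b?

S0 → S1 → S0 → S1 → S3 → S4 → S0 → S1 → S3 → S4 → S0 → S1 → S0 → S1 → S3 → S2 → S2 → S2

S2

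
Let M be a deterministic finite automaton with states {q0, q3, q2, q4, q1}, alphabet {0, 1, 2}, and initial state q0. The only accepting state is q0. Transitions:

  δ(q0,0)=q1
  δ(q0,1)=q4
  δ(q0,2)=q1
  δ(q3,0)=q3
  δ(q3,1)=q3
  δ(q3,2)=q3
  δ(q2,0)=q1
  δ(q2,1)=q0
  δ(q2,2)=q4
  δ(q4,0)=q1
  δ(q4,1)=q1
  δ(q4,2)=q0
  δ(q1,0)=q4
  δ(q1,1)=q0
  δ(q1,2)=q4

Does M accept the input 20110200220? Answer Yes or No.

No

q0 → q1 → q4 → q1 → q0 → q1 → q4 → q1 → q4 → q0 → q1 → q4
End state q4 is not accepting.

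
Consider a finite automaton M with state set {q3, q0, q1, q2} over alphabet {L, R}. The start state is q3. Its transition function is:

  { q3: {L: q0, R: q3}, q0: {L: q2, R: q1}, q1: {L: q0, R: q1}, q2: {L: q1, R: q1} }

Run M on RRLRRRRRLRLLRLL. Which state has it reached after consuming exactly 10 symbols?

start at q3
read 'R': q3 → q3
read 'R': q3 → q3
read 'L': q3 → q0
read 'R': q0 → q1
read 'R': q1 → q1
read 'R': q1 → q1
read 'R': q1 → q1
read 'R': q1 → q1
read 'L': q1 → q0
read 'R': q0 → q1
After 10 symbols: q1.

q1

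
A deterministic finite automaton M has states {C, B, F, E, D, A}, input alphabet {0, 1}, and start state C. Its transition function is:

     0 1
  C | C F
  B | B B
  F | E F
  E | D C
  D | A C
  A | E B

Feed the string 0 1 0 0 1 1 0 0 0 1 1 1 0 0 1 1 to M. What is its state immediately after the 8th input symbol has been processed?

D

C → C → F → E → D → C → F → E → D
After 8 symbols: D.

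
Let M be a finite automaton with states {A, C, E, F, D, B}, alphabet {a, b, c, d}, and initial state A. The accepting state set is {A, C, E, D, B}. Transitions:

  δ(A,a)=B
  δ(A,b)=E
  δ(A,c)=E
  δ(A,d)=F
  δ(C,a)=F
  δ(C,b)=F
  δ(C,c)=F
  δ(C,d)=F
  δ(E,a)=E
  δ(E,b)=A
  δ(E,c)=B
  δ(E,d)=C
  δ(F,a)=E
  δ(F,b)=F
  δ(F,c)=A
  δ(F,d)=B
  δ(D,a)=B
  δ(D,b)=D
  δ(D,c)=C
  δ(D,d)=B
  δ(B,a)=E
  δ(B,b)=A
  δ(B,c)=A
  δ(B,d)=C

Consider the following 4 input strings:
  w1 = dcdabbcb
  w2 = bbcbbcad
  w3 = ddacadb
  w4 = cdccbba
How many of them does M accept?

3

w1: A → F → A → F → E → A → E → B → A  → end A, accepted
w2: A → E → A → E → A → E → B → E → C  → end C, accepted
w3: A → F → B → E → B → E → C → F  → end F, rejected
w4: A → E → C → F → A → E → A → B  → end B, accepted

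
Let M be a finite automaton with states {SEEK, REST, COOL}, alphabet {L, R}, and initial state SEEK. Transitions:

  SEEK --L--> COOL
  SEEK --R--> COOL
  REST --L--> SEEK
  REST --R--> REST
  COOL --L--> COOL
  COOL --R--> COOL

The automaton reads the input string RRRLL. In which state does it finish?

COOL

SEEK → COOL → COOL → COOL → COOL → COOL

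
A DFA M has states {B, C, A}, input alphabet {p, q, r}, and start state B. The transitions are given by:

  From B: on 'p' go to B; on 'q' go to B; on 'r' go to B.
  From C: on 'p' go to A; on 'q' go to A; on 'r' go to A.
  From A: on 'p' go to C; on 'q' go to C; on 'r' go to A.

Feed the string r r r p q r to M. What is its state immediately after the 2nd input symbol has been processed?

B → B → B
After 2 symbols: B.

B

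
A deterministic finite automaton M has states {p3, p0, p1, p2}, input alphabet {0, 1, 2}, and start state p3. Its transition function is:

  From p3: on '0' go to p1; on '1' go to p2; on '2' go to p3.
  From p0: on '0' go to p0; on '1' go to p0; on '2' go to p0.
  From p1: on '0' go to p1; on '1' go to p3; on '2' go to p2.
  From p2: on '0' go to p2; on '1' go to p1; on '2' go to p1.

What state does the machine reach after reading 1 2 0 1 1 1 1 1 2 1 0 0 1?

p3

start at p3
read '1': p3 → p2
read '2': p2 → p1
read '0': p1 → p1
read '1': p1 → p3
read '1': p3 → p2
read '1': p2 → p1
read '1': p1 → p3
read '1': p3 → p2
read '2': p2 → p1
read '1': p1 → p3
read '0': p3 → p1
read '0': p1 → p1
read '1': p1 → p3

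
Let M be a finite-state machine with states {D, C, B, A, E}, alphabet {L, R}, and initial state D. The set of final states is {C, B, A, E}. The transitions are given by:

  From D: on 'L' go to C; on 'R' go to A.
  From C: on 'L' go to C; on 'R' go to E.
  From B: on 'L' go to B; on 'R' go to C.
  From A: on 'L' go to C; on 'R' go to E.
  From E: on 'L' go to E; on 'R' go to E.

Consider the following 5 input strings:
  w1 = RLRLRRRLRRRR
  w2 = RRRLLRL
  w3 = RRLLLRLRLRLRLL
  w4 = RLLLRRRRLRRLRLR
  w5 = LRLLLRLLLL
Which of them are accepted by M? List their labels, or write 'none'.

w1: Trace: D -R-> A -L-> C -R-> E -L-> E -R-> E -R-> E -R-> E -L-> E -R-> E -R-> E -R-> E -R-> E  → end E, accepted
w2: Trace: D -R-> A -R-> E -R-> E -L-> E -L-> E -R-> E -L-> E  → end E, accepted
w3: Trace: D -R-> A -R-> E -L-> E -L-> E -L-> E -R-> E -L-> E -R-> E -L-> E -R-> E -L-> E -R-> E -L-> E -L-> E  → end E, accepted
w4: Trace: D -R-> A -L-> C -L-> C -L-> C -R-> E -R-> E -R-> E -R-> E -L-> E -R-> E -R-> E -L-> E -R-> E -L-> E -R-> E  → end E, accepted
w5: Trace: D -L-> C -R-> E -L-> E -L-> E -L-> E -R-> E -L-> E -L-> E -L-> E -L-> E  → end E, accepted

w1, w2, w3, w4, w5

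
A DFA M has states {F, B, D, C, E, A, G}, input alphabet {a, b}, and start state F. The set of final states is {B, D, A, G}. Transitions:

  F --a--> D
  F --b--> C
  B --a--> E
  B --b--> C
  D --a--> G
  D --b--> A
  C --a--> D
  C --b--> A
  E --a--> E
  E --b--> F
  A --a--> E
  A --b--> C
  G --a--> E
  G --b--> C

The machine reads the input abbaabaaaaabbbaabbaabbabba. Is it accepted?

Yes

Trace: F -a-> D -b-> A -b-> C -a-> D -a-> G -b-> C -a-> D -a-> G -a-> E -a-> E -a-> E -b-> F -b-> C -b-> A -a-> E -a-> E -b-> F -b-> C -a-> D -a-> G -b-> C -b-> A -a-> E -b-> F -b-> C -a-> D
End state D is accepting.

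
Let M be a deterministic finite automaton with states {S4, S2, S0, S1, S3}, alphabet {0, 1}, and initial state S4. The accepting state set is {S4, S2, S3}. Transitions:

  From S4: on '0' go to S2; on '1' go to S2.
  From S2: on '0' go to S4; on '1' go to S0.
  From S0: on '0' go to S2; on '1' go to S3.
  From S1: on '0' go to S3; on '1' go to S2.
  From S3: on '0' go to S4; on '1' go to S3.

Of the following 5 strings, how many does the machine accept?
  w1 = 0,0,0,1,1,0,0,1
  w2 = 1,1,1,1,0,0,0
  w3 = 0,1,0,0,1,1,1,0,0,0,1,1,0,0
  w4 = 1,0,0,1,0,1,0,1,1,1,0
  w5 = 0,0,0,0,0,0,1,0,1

4

w1:
  start at S4
  read '0': S4 → S2
  read '0': S2 → S4
  read '0': S4 → S2
  read '1': S2 → S0
  read '1': S0 → S3
  read '0': S3 → S4
  read '0': S4 → S2
  read '1': S2 → S0
  end S0, rejected
w2:
  start at S4
  read '1': S4 → S2
  read '1': S2 → S0
  read '1': S0 → S3
  read '1': S3 → S3
  read '0': S3 → S4
  read '0': S4 → S2
  read '0': S2 → S4
  end S4, accepted
w3:
  start at S4
  read '0': S4 → S2
  read '1': S2 → S0
  read '0': S0 → S2
  read '0': S2 → S4
  read '1': S4 → S2
  read '1': S2 → S0
  read '1': S0 → S3
  read '0': S3 → S4
  read '0': S4 → S2
  read '0': S2 → S4
  read '1': S4 → S2
  read '1': S2 → S0
  read '0': S0 → S2
  read '0': S2 → S4
  end S4, accepted
w4:
  start at S4
  read '1': S4 → S2
  read '0': S2 → S4
  read '0': S4 → S2
  read '1': S2 → S0
  read '0': S0 → S2
  read '1': S2 → S0
  read '0': S0 → S2
  read '1': S2 → S0
  read '1': S0 → S3
  read '1': S3 → S3
  read '0': S3 → S4
  end S4, accepted
w5:
  start at S4
  read '0': S4 → S2
  read '0': S2 → S4
  read '0': S4 → S2
  read '0': S2 → S4
  read '0': S4 → S2
  read '0': S2 → S4
  read '1': S4 → S2
  read '0': S2 → S4
  read '1': S4 → S2
  end S2, accepted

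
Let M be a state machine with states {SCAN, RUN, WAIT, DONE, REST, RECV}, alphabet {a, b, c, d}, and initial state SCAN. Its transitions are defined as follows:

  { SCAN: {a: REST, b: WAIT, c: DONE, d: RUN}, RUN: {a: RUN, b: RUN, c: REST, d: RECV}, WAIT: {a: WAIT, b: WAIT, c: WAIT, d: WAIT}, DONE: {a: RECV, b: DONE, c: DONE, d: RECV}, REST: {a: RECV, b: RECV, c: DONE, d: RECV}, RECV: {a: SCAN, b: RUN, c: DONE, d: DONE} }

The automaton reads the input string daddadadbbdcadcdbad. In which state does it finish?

RECV

Trace: SCAN -d-> RUN -a-> RUN -d-> RECV -d-> DONE -a-> RECV -d-> DONE -a-> RECV -d-> DONE -b-> DONE -b-> DONE -d-> RECV -c-> DONE -a-> RECV -d-> DONE -c-> DONE -d-> RECV -b-> RUN -a-> RUN -d-> RECV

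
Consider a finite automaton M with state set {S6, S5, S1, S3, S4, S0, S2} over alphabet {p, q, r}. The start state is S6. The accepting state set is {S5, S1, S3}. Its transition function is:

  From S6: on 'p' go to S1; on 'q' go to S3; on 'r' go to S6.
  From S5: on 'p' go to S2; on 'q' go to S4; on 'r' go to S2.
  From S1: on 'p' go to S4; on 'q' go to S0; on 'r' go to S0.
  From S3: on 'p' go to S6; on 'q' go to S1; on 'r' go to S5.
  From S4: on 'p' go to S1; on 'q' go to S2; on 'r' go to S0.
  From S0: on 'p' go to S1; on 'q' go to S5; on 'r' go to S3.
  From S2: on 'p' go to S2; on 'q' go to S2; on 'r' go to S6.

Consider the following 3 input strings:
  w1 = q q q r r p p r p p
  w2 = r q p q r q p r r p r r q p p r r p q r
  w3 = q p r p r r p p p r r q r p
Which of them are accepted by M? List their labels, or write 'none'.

w2, w3

w1: Trace: S6 -q-> S3 -q-> S1 -q-> S0 -r-> S3 -r-> S5 -p-> S2 -p-> S2 -r-> S6 -p-> S1 -p-> S4  → end S4, rejected
w2: Trace: S6 -r-> S6 -q-> S3 -p-> S6 -q-> S3 -r-> S5 -q-> S4 -p-> S1 -r-> S0 -r-> S3 -p-> S6 -r-> S6 -r-> S6 -q-> S3 -p-> S6 -p-> S1 -r-> S0 -r-> S3 -p-> S6 -q-> S3 -r-> S5  → end S5, accepted
w3: Trace: S6 -q-> S3 -p-> S6 -r-> S6 -p-> S1 -r-> S0 -r-> S3 -p-> S6 -p-> S1 -p-> S4 -r-> S0 -r-> S3 -q-> S1 -r-> S0 -p-> S1  → end S1, accepted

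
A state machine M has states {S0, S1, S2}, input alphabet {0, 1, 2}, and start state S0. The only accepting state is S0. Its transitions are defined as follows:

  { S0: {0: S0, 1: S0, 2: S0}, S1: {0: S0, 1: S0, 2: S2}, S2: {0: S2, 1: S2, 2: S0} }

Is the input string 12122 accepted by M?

start at S0
read '1': S0 → S0
read '2': S0 → S0
read '1': S0 → S0
read '2': S0 → S0
read '2': S0 → S0
End state S0 is accepting.

Yes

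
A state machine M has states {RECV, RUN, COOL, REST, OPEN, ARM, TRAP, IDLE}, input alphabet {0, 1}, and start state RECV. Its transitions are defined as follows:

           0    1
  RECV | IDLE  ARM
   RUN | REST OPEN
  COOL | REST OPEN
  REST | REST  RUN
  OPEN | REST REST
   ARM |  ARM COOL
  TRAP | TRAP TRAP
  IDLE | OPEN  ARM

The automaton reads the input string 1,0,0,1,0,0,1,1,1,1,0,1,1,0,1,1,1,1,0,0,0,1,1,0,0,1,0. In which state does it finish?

RECV → ARM → ARM → ARM → COOL → REST → REST → RUN → OPEN → REST → RUN → REST → RUN → OPEN → REST → RUN → OPEN → REST → RUN → REST → REST → REST → RUN → OPEN → REST → REST → RUN → REST

REST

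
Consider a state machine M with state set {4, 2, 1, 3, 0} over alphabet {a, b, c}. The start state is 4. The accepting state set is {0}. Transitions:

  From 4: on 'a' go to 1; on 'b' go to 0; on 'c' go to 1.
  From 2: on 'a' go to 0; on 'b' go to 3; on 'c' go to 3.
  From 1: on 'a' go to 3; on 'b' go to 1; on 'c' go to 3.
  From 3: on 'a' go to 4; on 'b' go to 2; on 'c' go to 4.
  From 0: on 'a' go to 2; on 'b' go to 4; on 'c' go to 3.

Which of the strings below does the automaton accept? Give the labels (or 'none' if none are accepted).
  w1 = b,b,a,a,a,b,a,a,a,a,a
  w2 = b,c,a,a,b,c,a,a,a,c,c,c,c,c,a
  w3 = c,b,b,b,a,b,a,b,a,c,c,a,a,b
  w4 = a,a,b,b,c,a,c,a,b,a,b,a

w1: Trace: 4 -b-> 0 -b-> 4 -a-> 1 -a-> 3 -a-> 4 -b-> 0 -a-> 2 -a-> 0 -a-> 2 -a-> 0 -a-> 2  → end 2, rejected
w2: Trace: 4 -b-> 0 -c-> 3 -a-> 4 -a-> 1 -b-> 1 -c-> 3 -a-> 4 -a-> 1 -a-> 3 -c-> 4 -c-> 1 -c-> 3 -c-> 4 -c-> 1 -a-> 3  → end 3, rejected
w3: Trace: 4 -c-> 1 -b-> 1 -b-> 1 -b-> 1 -a-> 3 -b-> 2 -a-> 0 -b-> 4 -a-> 1 -c-> 3 -c-> 4 -a-> 1 -a-> 3 -b-> 2  → end 2, rejected
w4: Trace: 4 -a-> 1 -a-> 3 -b-> 2 -b-> 3 -c-> 4 -a-> 1 -c-> 3 -a-> 4 -b-> 0 -a-> 2 -b-> 3 -a-> 4  → end 4, rejected

none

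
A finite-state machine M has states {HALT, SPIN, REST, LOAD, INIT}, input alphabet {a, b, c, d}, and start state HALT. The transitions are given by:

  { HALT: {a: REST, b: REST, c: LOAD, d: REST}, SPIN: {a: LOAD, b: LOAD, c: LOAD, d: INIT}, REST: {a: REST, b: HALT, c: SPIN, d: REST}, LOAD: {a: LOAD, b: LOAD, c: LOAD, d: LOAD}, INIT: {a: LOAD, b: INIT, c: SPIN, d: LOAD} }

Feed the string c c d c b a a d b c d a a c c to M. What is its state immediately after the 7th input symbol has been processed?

start at HALT
read 'c': HALT → LOAD
read 'c': LOAD → LOAD
read 'd': LOAD → LOAD
read 'c': LOAD → LOAD
read 'b': LOAD → LOAD
read 'a': LOAD → LOAD
read 'a': LOAD → LOAD
After 7 symbols: LOAD.

LOAD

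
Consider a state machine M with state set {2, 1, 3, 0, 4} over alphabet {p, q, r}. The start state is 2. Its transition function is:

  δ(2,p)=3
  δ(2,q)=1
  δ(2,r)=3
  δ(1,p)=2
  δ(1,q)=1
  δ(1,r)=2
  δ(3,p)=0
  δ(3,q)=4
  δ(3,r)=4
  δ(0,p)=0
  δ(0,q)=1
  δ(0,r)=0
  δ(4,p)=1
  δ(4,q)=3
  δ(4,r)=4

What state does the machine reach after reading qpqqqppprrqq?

2 → 1 → 2 → 1 → 1 → 1 → 2 → 3 → 0 → 0 → 0 → 1 → 1

1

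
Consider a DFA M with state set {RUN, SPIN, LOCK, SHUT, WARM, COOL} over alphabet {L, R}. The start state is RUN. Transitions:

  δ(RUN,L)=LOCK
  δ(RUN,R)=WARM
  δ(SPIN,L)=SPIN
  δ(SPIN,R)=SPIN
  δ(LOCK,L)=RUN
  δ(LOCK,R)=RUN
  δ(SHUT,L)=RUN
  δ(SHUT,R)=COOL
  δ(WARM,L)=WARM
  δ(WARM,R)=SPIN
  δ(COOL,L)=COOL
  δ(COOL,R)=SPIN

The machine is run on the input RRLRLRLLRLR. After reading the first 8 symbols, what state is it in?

SPIN

Trace: RUN -R-> WARM -R-> SPIN -L-> SPIN -R-> SPIN -L-> SPIN -R-> SPIN -L-> SPIN -L-> SPIN
After 8 symbols: SPIN.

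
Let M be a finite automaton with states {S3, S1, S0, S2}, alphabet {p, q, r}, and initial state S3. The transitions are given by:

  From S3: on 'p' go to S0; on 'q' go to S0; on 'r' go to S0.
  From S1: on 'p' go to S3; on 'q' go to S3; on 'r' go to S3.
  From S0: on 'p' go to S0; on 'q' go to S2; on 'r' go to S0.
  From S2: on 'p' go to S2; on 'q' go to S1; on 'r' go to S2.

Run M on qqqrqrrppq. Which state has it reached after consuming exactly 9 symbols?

start at S3
read 'q': S3 → S0
read 'q': S0 → S2
read 'q': S2 → S1
read 'r': S1 → S3
read 'q': S3 → S0
read 'r': S0 → S0
read 'r': S0 → S0
read 'p': S0 → S0
read 'p': S0 → S0
After 9 symbols: S0.

S0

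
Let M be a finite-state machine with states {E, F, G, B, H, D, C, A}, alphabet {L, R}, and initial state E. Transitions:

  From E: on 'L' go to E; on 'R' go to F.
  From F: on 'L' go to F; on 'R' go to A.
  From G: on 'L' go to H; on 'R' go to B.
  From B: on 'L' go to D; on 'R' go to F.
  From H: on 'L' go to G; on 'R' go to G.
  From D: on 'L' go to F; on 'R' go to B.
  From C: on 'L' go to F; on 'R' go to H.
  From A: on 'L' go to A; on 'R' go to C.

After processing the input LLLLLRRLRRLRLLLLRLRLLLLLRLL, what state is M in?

A

start at E
read 'L': E → E
read 'L': E → E
read 'L': E → E
read 'L': E → E
read 'L': E → E
read 'R': E → F
read 'R': F → A
read 'L': A → A
read 'R': A → C
read 'R': C → H
read 'L': H → G
read 'R': G → B
read 'L': B → D
read 'L': D → F
read 'L': F → F
read 'L': F → F
read 'R': F → A
read 'L': A → A
read 'R': A → C
read 'L': C → F
read 'L': F → F
read 'L': F → F
read 'L': F → F
read 'L': F → F
read 'R': F → A
read 'L': A → A
read 'L': A → A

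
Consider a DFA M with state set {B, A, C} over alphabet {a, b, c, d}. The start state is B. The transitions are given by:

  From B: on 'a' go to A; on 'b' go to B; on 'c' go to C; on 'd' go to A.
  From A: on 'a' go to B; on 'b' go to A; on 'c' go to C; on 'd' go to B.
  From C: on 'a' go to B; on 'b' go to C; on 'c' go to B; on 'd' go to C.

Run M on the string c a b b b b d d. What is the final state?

B → C → B → B → B → B → B → A → B

B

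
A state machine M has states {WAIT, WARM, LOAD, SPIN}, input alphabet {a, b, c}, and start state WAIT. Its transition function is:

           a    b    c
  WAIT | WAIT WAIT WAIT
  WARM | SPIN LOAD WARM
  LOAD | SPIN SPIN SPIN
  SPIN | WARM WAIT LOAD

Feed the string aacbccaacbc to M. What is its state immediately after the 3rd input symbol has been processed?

Trace: WAIT -a-> WAIT -a-> WAIT -c-> WAIT
After 3 symbols: WAIT.

WAIT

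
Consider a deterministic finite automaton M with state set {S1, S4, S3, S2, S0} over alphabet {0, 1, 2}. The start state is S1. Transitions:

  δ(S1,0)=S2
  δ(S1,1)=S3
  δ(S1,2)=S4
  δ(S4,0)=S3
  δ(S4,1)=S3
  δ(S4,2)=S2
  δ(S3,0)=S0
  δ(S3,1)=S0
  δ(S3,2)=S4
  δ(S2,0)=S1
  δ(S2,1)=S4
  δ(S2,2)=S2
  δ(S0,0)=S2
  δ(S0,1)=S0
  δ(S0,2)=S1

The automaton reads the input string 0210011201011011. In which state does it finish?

Trace: S1 -0-> S2 -2-> S2 -1-> S4 -0-> S3 -0-> S0 -1-> S0 -1-> S0 -2-> S1 -0-> S2 -1-> S4 -0-> S3 -1-> S0 -1-> S0 -0-> S2 -1-> S4 -1-> S3

S3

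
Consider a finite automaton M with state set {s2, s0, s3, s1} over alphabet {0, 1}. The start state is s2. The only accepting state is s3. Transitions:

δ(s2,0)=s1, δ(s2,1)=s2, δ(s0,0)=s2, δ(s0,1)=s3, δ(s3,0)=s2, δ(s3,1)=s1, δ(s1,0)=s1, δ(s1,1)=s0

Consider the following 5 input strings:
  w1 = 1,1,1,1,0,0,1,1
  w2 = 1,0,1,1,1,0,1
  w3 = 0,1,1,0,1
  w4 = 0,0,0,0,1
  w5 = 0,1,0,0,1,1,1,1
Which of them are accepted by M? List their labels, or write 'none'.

w1

w1:
  start at s2
  read '1': s2 → s2
  read '1': s2 → s2
  read '1': s2 → s2
  read '1': s2 → s2
  read '0': s2 → s1
  read '0': s1 → s1
  read '1': s1 → s0
  read '1': s0 → s3
  end s3, accepted
w2:
  start at s2
  read '1': s2 → s2
  read '0': s2 → s1
  read '1': s1 → s0
  read '1': s0 → s3
  read '1': s3 → s1
  read '0': s1 → s1
  read '1': s1 → s0
  end s0, rejected
w3:
  start at s2
  read '0': s2 → s1
  read '1': s1 → s0
  read '1': s0 → s3
  read '0': s3 → s2
  read '1': s2 → s2
  end s2, rejected
w4:
  start at s2
  read '0': s2 → s1
  read '0': s1 → s1
  read '0': s1 → s1
  read '0': s1 → s1
  read '1': s1 → s0
  end s0, rejected
w5:
  start at s2
  read '0': s2 → s1
  read '1': s1 → s0
  read '0': s0 → s2
  read '0': s2 → s1
  read '1': s1 → s0
  read '1': s0 → s3
  read '1': s3 → s1
  read '1': s1 → s0
  end s0, rejected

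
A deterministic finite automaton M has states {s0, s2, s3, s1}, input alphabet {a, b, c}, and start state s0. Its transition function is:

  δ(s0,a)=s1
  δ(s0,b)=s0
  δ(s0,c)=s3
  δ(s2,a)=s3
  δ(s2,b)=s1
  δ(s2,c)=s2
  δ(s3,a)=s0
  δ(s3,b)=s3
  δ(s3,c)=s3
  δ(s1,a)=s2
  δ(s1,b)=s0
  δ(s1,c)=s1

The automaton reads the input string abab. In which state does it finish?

s0 → s1 → s0 → s1 → s0

s0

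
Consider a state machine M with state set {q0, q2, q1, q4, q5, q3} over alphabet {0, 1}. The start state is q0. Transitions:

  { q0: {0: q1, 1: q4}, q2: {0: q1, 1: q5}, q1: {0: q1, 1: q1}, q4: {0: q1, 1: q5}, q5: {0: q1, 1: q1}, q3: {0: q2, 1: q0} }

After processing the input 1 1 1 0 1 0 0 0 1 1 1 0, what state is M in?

q1

Trace: q0 -1-> q4 -1-> q5 -1-> q1 -0-> q1 -1-> q1 -0-> q1 -0-> q1 -0-> q1 -1-> q1 -1-> q1 -1-> q1 -0-> q1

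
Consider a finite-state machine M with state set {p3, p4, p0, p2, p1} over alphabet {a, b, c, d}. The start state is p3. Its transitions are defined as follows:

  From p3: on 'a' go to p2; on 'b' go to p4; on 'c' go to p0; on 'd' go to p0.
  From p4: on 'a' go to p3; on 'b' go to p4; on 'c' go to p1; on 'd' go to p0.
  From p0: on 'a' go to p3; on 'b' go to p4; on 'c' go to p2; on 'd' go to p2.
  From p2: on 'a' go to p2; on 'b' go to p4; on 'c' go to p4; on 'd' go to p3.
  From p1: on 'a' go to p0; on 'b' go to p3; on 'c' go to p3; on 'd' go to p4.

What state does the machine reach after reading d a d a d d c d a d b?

p3 → p0 → p3 → p0 → p3 → p0 → p2 → p4 → p0 → p3 → p0 → p4

p4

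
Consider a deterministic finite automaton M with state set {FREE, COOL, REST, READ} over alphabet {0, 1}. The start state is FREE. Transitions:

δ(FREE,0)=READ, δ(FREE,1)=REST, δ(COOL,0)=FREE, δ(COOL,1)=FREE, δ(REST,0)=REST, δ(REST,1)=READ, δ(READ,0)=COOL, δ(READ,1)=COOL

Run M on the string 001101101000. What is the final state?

REST

start at FREE
read '0': FREE → READ
read '0': READ → COOL
read '1': COOL → FREE
read '1': FREE → REST
read '0': REST → REST
read '1': REST → READ
read '1': READ → COOL
read '0': COOL → FREE
read '1': FREE → REST
read '0': REST → REST
read '0': REST → REST
read '0': REST → REST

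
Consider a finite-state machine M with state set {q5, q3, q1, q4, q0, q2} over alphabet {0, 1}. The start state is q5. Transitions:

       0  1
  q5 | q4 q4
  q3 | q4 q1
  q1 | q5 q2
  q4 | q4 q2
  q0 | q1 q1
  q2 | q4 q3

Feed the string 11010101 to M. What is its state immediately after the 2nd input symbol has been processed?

q2

start at q5
read '1': q5 → q4
read '1': q4 → q2
After 2 symbols: q2.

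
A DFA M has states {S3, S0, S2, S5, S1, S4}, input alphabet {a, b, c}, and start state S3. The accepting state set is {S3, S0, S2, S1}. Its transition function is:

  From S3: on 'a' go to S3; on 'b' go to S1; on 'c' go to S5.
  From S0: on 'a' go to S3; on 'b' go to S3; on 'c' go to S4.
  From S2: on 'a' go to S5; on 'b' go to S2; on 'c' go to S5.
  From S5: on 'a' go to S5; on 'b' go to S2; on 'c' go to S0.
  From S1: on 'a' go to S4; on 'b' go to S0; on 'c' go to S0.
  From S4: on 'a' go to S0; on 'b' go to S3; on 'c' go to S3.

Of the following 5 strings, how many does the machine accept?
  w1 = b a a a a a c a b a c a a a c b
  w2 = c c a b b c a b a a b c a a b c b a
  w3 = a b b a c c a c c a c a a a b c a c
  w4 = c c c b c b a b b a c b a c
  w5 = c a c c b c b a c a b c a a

4

w1: S3 → S1 → S4 → S0 → S3 → S3 → S3 → S5 → S5 → S2 → S5 → S0 → S3 → S3 → S3 → S5 → S2  → end S2, accepted
w2: S3 → S5 → S0 → S3 → S1 → S0 → S4 → S0 → S3 → S3 → S3 → S1 → S0 → S3 → S3 → S1 → S0 → S3 → S3  → end S3, accepted
w3: S3 → S3 → S1 → S0 → S3 → S5 → S0 → S3 → S5 → S0 → S3 → S5 → S5 → S5 → S5 → S2 → S5 → S5 → S0  → end S0, accepted
w4: S3 → S5 → S0 → S4 → S3 → S5 → S2 → S5 → S2 → S2 → S5 → S0 → S3 → S3 → S5  → end S5, rejected
w5: S3 → S5 → S5 → S0 → S4 → S3 → S5 → S2 → S5 → S0 → S3 → S1 → S0 → S3 → S3  → end S3, accepted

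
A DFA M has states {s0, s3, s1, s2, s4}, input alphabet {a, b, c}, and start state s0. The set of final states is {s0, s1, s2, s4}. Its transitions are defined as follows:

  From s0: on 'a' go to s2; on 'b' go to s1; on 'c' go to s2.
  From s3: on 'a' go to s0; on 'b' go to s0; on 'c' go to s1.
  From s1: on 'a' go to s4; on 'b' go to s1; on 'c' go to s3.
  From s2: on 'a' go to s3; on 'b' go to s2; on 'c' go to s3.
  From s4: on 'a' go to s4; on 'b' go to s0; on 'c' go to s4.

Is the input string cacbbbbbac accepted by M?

start at s0
read 'c': s0 → s2
read 'a': s2 → s3
read 'c': s3 → s1
read 'b': s1 → s1
read 'b': s1 → s1
read 'b': s1 → s1
read 'b': s1 → s1
read 'b': s1 → s1
read 'a': s1 → s4
read 'c': s4 → s4
End state s4 is accepting.

Yes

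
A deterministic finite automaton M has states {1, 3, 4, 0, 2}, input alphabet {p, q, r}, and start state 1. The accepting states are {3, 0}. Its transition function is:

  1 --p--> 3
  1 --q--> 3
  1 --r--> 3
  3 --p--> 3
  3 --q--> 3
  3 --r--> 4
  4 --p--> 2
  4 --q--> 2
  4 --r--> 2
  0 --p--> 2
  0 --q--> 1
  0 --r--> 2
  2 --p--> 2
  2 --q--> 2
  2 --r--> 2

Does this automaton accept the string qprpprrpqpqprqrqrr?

1 → 3 → 3 → 4 → 2 → 2 → 2 → 2 → 2 → 2 → 2 → 2 → 2 → 2 → 2 → 2 → 2 → 2 → 2
End state 2 is not accepting.

No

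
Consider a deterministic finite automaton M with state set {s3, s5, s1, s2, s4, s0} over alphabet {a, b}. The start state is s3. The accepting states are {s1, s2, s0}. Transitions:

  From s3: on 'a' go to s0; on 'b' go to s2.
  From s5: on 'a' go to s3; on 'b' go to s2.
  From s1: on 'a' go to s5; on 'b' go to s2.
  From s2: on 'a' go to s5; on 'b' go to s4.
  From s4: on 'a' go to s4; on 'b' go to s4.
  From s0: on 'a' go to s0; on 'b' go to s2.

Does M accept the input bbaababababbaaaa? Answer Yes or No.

start at s3
read 'b': s3 → s2
read 'b': s2 → s4
read 'a': s4 → s4
read 'a': s4 → s4
read 'b': s4 → s4
read 'a': s4 → s4
read 'b': s4 → s4
read 'a': s4 → s4
read 'b': s4 → s4
read 'a': s4 → s4
read 'b': s4 → s4
read 'b': s4 → s4
read 'a': s4 → s4
read 'a': s4 → s4
read 'a': s4 → s4
read 'a': s4 → s4
End state s4 is not accepting.

No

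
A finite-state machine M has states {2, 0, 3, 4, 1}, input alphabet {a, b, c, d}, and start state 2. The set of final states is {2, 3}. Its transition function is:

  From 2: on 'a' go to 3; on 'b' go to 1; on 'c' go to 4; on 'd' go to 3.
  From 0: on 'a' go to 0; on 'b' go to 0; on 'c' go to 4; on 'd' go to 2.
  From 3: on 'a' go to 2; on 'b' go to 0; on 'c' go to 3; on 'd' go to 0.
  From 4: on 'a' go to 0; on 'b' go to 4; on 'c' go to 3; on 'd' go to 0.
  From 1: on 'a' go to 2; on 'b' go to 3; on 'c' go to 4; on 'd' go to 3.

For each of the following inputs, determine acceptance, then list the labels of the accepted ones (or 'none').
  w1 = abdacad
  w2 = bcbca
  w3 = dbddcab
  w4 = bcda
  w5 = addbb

w1:
  start at 2
  read 'a': 2 → 3
  read 'b': 3 → 0
  read 'd': 0 → 2
  read 'a': 2 → 3
  read 'c': 3 → 3
  read 'a': 3 → 2
  read 'd': 2 → 3
  end 3, accepted
w2:
  start at 2
  read 'b': 2 → 1
  read 'c': 1 → 4
  read 'b': 4 → 4
  read 'c': 4 → 3
  read 'a': 3 → 2
  end 2, accepted
w3:
  start at 2
  read 'd': 2 → 3
  read 'b': 3 → 0
  read 'd': 0 → 2
  read 'd': 2 → 3
  read 'c': 3 → 3
  read 'a': 3 → 2
  read 'b': 2 → 1
  end 1, rejected
w4:
  start at 2
  read 'b': 2 → 1
  read 'c': 1 → 4
  read 'd': 4 → 0
  read 'a': 0 → 0
  end 0, rejected
w5:
  start at 2
  read 'a': 2 → 3
  read 'd': 3 → 0
  read 'd': 0 → 2
  read 'b': 2 → 1
  read 'b': 1 → 3
  end 3, accepted

w1, w2, w5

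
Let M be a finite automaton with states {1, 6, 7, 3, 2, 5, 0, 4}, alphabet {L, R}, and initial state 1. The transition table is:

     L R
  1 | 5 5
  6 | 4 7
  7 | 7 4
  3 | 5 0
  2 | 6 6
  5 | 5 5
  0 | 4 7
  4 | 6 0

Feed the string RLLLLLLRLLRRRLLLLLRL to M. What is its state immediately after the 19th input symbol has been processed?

start at 1
read 'R': 1 → 5
read 'L': 5 → 5
read 'L': 5 → 5
read 'L': 5 → 5
read 'L': 5 → 5
read 'L': 5 → 5
read 'L': 5 → 5
read 'R': 5 → 5
read 'L': 5 → 5
read 'L': 5 → 5
read 'R': 5 → 5
read 'R': 5 → 5
read 'R': 5 → 5
read 'L': 5 → 5
read 'L': 5 → 5
read 'L': 5 → 5
read 'L': 5 → 5
read 'L': 5 → 5
read 'R': 5 → 5
After 19 symbols: 5.

5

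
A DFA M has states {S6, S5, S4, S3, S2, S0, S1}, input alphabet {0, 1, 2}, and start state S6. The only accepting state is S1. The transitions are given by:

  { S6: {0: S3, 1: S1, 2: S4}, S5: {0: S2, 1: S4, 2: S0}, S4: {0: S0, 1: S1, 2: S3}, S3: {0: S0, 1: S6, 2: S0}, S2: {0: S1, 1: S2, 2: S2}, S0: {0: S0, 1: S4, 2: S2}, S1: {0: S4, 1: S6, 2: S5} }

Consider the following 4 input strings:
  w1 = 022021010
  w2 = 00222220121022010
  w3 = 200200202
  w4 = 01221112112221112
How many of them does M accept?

w1:
  start at S6
  read '0': S6 → S3
  read '2': S3 → S0
  read '2': S0 → S2
  read '0': S2 → S1
  read '2': S1 → S5
  read '1': S5 → S4
  read '0': S4 → S0
  read '1': S0 → S4
  read '0': S4 → S0
  end S0, rejected
w2:
  start at S6
  read '0': S6 → S3
  read '0': S3 → S0
  read '2': S0 → S2
  read '2': S2 → S2
  read '2': S2 → S2
  read '2': S2 → S2
  read '2': S2 → S2
  read '0': S2 → S1
  read '1': S1 → S6
  read '2': S6 → S4
  read '1': S4 → S1
  read '0': S1 → S4
  read '2': S4 → S3
  read '2': S3 → S0
  read '0': S0 → S0
  read '1': S0 → S4
  read '0': S4 → S0
  end S0, rejected
w3:
  start at S6
  read '2': S6 → S4
  read '0': S4 → S0
  read '0': S0 → S0
  read '2': S0 → S2
  read '0': S2 → S1
  read '0': S1 → S4
  read '2': S4 → S3
  read '0': S3 → S0
  read '2': S0 → S2
  end S2, rejected
w4:
  start at S6
  read '0': S6 → S3
  read '1': S3 → S6
  read '2': S6 → S4
  read '2': S4 → S3
  read '1': S3 → S6
  read '1': S6 → S1
  read '1': S1 → S6
  read '2': S6 → S4
  read '1': S4 → S1
  read '1': S1 → S6
  read '2': S6 → S4
  read '2': S4 → S3
  read '2': S3 → S0
  read '1': S0 → S4
  read '1': S4 → S1
  read '1': S1 → S6
  read '2': S6 → S4
  end S4, rejected

0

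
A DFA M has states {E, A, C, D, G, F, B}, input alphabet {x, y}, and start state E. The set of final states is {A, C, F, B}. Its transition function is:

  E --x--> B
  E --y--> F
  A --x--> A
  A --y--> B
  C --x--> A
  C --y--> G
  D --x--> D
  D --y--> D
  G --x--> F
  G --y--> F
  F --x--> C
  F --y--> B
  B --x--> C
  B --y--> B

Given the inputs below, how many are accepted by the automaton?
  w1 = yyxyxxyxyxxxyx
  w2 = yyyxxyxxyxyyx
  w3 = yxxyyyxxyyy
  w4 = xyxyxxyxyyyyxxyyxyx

4

w1: Trace: E -y-> F -y-> B -x-> C -y-> G -x-> F -x-> C -y-> G -x-> F -y-> B -x-> C -x-> A -x-> A -y-> B -x-> C  → end C, accepted
w2: Trace: E -y-> F -y-> B -y-> B -x-> C -x-> A -y-> B -x-> C -x-> A -y-> B -x-> C -y-> G -y-> F -x-> C  → end C, accepted
w3: Trace: E -y-> F -x-> C -x-> A -y-> B -y-> B -y-> B -x-> C -x-> A -y-> B -y-> B -y-> B  → end B, accepted
w4: Trace: E -x-> B -y-> B -x-> C -y-> G -x-> F -x-> C -y-> G -x-> F -y-> B -y-> B -y-> B -y-> B -x-> C -x-> A -y-> B -y-> B -x-> C -y-> G -x-> F  → end F, accepted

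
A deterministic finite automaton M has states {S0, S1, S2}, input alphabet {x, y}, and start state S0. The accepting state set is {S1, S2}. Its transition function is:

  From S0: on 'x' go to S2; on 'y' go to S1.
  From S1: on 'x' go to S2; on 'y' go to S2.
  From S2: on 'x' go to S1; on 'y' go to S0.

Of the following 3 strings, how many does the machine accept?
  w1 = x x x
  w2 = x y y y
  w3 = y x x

3

w1:
  start at S0
  read 'x': S0 → S2
  read 'x': S2 → S1
  read 'x': S1 → S2
  end S2, accepted
w2:
  start at S0
  read 'x': S0 → S2
  read 'y': S2 → S0
  read 'y': S0 → S1
  read 'y': S1 → S2
  end S2, accepted
w3:
  start at S0
  read 'y': S0 → S1
  read 'x': S1 → S2
  read 'x': S2 → S1
  end S1, accepted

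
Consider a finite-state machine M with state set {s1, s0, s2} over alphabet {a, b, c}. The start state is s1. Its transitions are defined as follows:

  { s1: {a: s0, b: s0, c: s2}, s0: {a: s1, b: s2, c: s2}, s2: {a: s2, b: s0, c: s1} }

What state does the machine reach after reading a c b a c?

start at s1
read 'a': s1 → s0
read 'c': s0 → s2
read 'b': s2 → s0
read 'a': s0 → s1
read 'c': s1 → s2

s2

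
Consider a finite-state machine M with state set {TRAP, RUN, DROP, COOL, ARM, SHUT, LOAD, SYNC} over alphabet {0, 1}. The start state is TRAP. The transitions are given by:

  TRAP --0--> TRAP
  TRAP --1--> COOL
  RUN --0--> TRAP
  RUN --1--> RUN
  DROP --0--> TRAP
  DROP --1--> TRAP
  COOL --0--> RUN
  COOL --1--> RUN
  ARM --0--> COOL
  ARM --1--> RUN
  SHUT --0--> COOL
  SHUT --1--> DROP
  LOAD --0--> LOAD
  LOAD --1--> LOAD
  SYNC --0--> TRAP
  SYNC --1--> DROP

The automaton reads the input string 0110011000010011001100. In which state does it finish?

TRAP

start at TRAP
read '0': TRAP → TRAP
read '1': TRAP → COOL
read '1': COOL → RUN
read '0': RUN → TRAP
read '0': TRAP → TRAP
read '1': TRAP → COOL
read '1': COOL → RUN
read '0': RUN → TRAP
read '0': TRAP → TRAP
read '0': TRAP → TRAP
read '0': TRAP → TRAP
read '1': TRAP → COOL
read '0': COOL → RUN
read '0': RUN → TRAP
read '1': TRAP → COOL
read '1': COOL → RUN
read '0': RUN → TRAP
read '0': TRAP → TRAP
read '1': TRAP → COOL
read '1': COOL → RUN
read '0': RUN → TRAP
read '0': TRAP → TRAP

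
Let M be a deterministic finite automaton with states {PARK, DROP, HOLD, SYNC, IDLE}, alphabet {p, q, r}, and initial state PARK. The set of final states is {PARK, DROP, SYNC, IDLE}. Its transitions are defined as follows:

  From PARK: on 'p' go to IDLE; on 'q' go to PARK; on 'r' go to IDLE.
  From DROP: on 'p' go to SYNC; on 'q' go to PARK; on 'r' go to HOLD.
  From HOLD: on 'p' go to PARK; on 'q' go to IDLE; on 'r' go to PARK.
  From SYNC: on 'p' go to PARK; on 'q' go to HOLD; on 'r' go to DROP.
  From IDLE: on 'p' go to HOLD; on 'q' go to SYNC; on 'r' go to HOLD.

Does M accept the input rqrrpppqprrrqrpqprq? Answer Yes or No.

Yes

PARK → IDLE → SYNC → DROP → HOLD → PARK → IDLE → HOLD → IDLE → HOLD → PARK → IDLE → HOLD → IDLE → HOLD → PARK → PARK → IDLE → HOLD → IDLE
End state IDLE is accepting.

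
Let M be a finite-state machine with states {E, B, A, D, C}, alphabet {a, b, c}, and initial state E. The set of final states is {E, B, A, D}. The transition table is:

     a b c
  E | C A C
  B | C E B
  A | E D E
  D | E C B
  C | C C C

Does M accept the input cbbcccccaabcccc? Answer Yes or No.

No

Trace: E -c-> C -b-> C -b-> C -c-> C -c-> C -c-> C -c-> C -c-> C -a-> C -a-> C -b-> C -c-> C -c-> C -c-> C -c-> C
End state C is not accepting.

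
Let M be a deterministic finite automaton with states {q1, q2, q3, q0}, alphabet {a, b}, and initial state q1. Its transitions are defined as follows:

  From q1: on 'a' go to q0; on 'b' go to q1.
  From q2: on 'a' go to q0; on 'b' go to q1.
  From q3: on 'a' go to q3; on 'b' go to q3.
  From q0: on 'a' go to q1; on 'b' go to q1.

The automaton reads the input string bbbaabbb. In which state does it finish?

q1

q1 → q1 → q1 → q1 → q0 → q1 → q1 → q1 → q1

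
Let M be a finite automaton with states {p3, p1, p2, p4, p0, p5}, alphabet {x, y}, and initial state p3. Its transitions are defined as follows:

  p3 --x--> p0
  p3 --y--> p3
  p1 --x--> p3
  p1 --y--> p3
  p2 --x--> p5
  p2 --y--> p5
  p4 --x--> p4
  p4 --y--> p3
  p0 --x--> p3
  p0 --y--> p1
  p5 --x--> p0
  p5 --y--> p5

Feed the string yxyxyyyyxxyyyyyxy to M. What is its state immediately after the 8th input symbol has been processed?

start at p3
read 'y': p3 → p3
read 'x': p3 → p0
read 'y': p0 → p1
read 'x': p1 → p3
read 'y': p3 → p3
read 'y': p3 → p3
read 'y': p3 → p3
read 'y': p3 → p3
After 8 symbols: p3.

p3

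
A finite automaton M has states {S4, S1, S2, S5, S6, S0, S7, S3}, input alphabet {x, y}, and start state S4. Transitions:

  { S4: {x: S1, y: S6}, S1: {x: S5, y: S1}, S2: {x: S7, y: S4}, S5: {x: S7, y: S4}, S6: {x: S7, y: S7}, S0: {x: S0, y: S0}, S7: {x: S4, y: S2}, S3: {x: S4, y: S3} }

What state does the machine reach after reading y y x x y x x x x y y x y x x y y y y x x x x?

S4 → S6 → S7 → S4 → S1 → S1 → S5 → S7 → S4 → S1 → S1 → S1 → S5 → S4 → S1 → S5 → S4 → S6 → S7 → S2 → S7 → S4 → S1 → S5

S5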